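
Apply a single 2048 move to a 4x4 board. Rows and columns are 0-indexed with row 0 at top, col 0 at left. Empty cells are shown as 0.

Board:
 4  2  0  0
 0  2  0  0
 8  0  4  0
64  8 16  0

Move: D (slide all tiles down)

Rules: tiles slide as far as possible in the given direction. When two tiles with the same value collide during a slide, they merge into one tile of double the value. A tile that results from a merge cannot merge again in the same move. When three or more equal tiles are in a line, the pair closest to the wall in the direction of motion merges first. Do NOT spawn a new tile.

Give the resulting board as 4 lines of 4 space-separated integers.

Slide down:
col 0: [4, 0, 8, 64] -> [0, 4, 8, 64]
col 1: [2, 2, 0, 8] -> [0, 0, 4, 8]
col 2: [0, 0, 4, 16] -> [0, 0, 4, 16]
col 3: [0, 0, 0, 0] -> [0, 0, 0, 0]

Answer:  0  0  0  0
 4  0  0  0
 8  4  4  0
64  8 16  0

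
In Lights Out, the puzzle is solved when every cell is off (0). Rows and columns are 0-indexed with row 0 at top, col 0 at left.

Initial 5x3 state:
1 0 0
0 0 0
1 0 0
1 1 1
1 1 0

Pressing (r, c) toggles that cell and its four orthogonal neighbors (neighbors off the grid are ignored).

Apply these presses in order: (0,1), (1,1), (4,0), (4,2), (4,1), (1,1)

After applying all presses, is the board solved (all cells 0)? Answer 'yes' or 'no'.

Answer: no

Derivation:
After press 1 at (0,1):
0 1 1
0 1 0
1 0 0
1 1 1
1 1 0

After press 2 at (1,1):
0 0 1
1 0 1
1 1 0
1 1 1
1 1 0

After press 3 at (4,0):
0 0 1
1 0 1
1 1 0
0 1 1
0 0 0

After press 4 at (4,2):
0 0 1
1 0 1
1 1 0
0 1 0
0 1 1

After press 5 at (4,1):
0 0 1
1 0 1
1 1 0
0 0 0
1 0 0

After press 6 at (1,1):
0 1 1
0 1 0
1 0 0
0 0 0
1 0 0

Lights still on: 5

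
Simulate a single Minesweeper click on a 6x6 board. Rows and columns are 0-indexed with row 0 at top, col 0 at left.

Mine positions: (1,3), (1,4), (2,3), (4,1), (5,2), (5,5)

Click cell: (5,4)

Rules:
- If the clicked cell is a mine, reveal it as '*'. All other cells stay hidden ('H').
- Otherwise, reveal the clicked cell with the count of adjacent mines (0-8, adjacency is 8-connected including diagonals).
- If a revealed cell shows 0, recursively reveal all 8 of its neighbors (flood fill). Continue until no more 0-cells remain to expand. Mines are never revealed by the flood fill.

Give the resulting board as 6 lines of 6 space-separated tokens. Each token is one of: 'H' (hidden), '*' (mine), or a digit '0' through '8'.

H H H H H H
H H H H H H
H H H H H H
H H H H H H
H H H H H H
H H H H 1 H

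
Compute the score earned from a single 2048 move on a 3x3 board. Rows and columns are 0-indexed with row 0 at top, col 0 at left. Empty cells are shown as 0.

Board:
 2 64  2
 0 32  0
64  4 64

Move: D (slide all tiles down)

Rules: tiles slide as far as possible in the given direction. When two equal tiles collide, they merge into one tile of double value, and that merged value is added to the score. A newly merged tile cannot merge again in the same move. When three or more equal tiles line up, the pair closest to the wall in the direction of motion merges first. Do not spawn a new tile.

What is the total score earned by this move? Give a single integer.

Slide down:
col 0: [2, 0, 64] -> [0, 2, 64]  score +0 (running 0)
col 1: [64, 32, 4] -> [64, 32, 4]  score +0 (running 0)
col 2: [2, 0, 64] -> [0, 2, 64]  score +0 (running 0)
Board after move:
 0 64  0
 2 32  2
64  4 64

Answer: 0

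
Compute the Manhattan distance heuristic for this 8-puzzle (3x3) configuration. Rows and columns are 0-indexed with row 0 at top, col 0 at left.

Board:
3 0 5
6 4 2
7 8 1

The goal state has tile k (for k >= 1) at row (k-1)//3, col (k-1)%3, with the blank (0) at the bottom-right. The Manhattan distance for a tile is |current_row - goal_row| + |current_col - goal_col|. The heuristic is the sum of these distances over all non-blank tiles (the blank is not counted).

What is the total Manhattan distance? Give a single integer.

Tile 3: at (0,0), goal (0,2), distance |0-0|+|0-2| = 2
Tile 5: at (0,2), goal (1,1), distance |0-1|+|2-1| = 2
Tile 6: at (1,0), goal (1,2), distance |1-1|+|0-2| = 2
Tile 4: at (1,1), goal (1,0), distance |1-1|+|1-0| = 1
Tile 2: at (1,2), goal (0,1), distance |1-0|+|2-1| = 2
Tile 7: at (2,0), goal (2,0), distance |2-2|+|0-0| = 0
Tile 8: at (2,1), goal (2,1), distance |2-2|+|1-1| = 0
Tile 1: at (2,2), goal (0,0), distance |2-0|+|2-0| = 4
Sum: 2 + 2 + 2 + 1 + 2 + 0 + 0 + 4 = 13

Answer: 13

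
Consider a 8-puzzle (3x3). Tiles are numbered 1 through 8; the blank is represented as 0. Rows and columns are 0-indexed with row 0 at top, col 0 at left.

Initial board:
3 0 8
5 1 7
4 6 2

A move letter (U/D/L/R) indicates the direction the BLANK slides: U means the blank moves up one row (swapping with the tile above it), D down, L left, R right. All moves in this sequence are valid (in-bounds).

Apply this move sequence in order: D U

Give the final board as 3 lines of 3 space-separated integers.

Answer: 3 0 8
5 1 7
4 6 2

Derivation:
After move 1 (D):
3 1 8
5 0 7
4 6 2

After move 2 (U):
3 0 8
5 1 7
4 6 2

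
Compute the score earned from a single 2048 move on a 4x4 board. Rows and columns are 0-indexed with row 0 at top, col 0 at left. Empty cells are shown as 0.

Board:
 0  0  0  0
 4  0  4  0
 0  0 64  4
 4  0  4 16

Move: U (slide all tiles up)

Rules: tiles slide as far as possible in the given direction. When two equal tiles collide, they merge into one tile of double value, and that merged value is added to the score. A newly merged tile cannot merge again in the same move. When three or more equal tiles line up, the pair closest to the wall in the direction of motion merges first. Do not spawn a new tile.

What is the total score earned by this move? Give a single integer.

Slide up:
col 0: [0, 4, 0, 4] -> [8, 0, 0, 0]  score +8 (running 8)
col 1: [0, 0, 0, 0] -> [0, 0, 0, 0]  score +0 (running 8)
col 2: [0, 4, 64, 4] -> [4, 64, 4, 0]  score +0 (running 8)
col 3: [0, 0, 4, 16] -> [4, 16, 0, 0]  score +0 (running 8)
Board after move:
 8  0  4  4
 0  0 64 16
 0  0  4  0
 0  0  0  0

Answer: 8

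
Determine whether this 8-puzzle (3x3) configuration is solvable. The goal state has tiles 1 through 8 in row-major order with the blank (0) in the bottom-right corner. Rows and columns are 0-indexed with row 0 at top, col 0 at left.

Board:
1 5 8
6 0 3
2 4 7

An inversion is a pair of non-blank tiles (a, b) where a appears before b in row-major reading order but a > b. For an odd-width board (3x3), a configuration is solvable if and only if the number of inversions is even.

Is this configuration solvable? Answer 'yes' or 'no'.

Answer: yes

Derivation:
Inversions (pairs i<j in row-major order where tile[i] > tile[j] > 0): 12
12 is even, so the puzzle is solvable.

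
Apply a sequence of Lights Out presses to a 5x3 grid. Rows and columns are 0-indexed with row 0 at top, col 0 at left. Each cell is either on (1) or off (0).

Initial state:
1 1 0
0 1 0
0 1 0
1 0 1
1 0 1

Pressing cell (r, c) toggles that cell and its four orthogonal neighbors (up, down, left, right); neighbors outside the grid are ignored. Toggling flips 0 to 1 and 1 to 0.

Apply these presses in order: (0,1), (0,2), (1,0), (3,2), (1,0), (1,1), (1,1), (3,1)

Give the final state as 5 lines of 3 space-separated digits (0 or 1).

After press 1 at (0,1):
0 0 1
0 0 0
0 1 0
1 0 1
1 0 1

After press 2 at (0,2):
0 1 0
0 0 1
0 1 0
1 0 1
1 0 1

After press 3 at (1,0):
1 1 0
1 1 1
1 1 0
1 0 1
1 0 1

After press 4 at (3,2):
1 1 0
1 1 1
1 1 1
1 1 0
1 0 0

After press 5 at (1,0):
0 1 0
0 0 1
0 1 1
1 1 0
1 0 0

After press 6 at (1,1):
0 0 0
1 1 0
0 0 1
1 1 0
1 0 0

After press 7 at (1,1):
0 1 0
0 0 1
0 1 1
1 1 0
1 0 0

After press 8 at (3,1):
0 1 0
0 0 1
0 0 1
0 0 1
1 1 0

Answer: 0 1 0
0 0 1
0 0 1
0 0 1
1 1 0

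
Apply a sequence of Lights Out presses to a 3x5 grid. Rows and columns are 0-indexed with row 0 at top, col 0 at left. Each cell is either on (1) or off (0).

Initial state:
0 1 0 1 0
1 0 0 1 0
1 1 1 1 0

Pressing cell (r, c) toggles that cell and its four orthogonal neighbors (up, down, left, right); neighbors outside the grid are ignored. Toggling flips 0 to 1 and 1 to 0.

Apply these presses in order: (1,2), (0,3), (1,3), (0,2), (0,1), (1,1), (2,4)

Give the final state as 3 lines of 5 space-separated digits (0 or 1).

Answer: 1 0 0 0 1
0 1 0 0 0
1 0 0 1 1

Derivation:
After press 1 at (1,2):
0 1 1 1 0
1 1 1 0 0
1 1 0 1 0

After press 2 at (0,3):
0 1 0 0 1
1 1 1 1 0
1 1 0 1 0

After press 3 at (1,3):
0 1 0 1 1
1 1 0 0 1
1 1 0 0 0

After press 4 at (0,2):
0 0 1 0 1
1 1 1 0 1
1 1 0 0 0

After press 5 at (0,1):
1 1 0 0 1
1 0 1 0 1
1 1 0 0 0

After press 6 at (1,1):
1 0 0 0 1
0 1 0 0 1
1 0 0 0 0

After press 7 at (2,4):
1 0 0 0 1
0 1 0 0 0
1 0 0 1 1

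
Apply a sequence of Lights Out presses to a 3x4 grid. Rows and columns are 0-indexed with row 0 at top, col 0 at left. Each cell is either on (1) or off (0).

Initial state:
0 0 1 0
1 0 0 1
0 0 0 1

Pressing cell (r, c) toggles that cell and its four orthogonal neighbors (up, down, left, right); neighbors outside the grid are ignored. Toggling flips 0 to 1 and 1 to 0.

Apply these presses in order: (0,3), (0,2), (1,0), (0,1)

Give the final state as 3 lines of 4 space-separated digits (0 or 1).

After press 1 at (0,3):
0 0 0 1
1 0 0 0
0 0 0 1

After press 2 at (0,2):
0 1 1 0
1 0 1 0
0 0 0 1

After press 3 at (1,0):
1 1 1 0
0 1 1 0
1 0 0 1

After press 4 at (0,1):
0 0 0 0
0 0 1 0
1 0 0 1

Answer: 0 0 0 0
0 0 1 0
1 0 0 1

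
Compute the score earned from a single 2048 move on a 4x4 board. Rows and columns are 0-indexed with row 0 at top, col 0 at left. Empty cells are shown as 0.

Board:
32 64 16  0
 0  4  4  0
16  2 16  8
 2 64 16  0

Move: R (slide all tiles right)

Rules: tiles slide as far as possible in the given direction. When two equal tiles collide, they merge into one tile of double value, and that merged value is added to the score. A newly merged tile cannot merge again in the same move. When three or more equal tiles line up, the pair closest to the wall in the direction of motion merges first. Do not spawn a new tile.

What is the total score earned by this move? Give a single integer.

Answer: 8

Derivation:
Slide right:
row 0: [32, 64, 16, 0] -> [0, 32, 64, 16]  score +0 (running 0)
row 1: [0, 4, 4, 0] -> [0, 0, 0, 8]  score +8 (running 8)
row 2: [16, 2, 16, 8] -> [16, 2, 16, 8]  score +0 (running 8)
row 3: [2, 64, 16, 0] -> [0, 2, 64, 16]  score +0 (running 8)
Board after move:
 0 32 64 16
 0  0  0  8
16  2 16  8
 0  2 64 16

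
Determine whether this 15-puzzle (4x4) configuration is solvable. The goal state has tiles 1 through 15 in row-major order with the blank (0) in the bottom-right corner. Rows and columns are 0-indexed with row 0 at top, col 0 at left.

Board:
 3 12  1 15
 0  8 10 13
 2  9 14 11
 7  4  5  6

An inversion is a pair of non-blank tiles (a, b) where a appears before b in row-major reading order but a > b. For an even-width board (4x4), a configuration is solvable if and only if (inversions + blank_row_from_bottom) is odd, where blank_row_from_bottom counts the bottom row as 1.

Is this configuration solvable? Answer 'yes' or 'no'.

Inversions: 57
Blank is in row 1 (0-indexed from top), which is row 3 counting from the bottom (bottom = 1).
57 + 3 = 60, which is even, so the puzzle is not solvable.

Answer: no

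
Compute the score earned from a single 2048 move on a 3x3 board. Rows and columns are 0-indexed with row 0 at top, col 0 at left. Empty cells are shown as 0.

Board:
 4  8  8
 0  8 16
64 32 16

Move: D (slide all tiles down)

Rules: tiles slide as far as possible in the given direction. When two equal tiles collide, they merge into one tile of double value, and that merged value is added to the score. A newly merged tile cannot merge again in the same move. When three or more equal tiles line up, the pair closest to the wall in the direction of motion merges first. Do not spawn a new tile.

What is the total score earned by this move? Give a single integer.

Slide down:
col 0: [4, 0, 64] -> [0, 4, 64]  score +0 (running 0)
col 1: [8, 8, 32] -> [0, 16, 32]  score +16 (running 16)
col 2: [8, 16, 16] -> [0, 8, 32]  score +32 (running 48)
Board after move:
 0  0  0
 4 16  8
64 32 32

Answer: 48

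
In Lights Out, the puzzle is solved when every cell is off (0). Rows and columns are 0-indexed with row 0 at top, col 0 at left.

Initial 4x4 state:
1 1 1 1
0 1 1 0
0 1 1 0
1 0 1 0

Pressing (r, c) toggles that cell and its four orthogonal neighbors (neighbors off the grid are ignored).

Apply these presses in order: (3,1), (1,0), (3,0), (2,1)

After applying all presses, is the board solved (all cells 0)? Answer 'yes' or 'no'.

After press 1 at (3,1):
1 1 1 1
0 1 1 0
0 0 1 0
0 1 0 0

After press 2 at (1,0):
0 1 1 1
1 0 1 0
1 0 1 0
0 1 0 0

After press 3 at (3,0):
0 1 1 1
1 0 1 0
0 0 1 0
1 0 0 0

After press 4 at (2,1):
0 1 1 1
1 1 1 0
1 1 0 0
1 1 0 0

Lights still on: 10

Answer: no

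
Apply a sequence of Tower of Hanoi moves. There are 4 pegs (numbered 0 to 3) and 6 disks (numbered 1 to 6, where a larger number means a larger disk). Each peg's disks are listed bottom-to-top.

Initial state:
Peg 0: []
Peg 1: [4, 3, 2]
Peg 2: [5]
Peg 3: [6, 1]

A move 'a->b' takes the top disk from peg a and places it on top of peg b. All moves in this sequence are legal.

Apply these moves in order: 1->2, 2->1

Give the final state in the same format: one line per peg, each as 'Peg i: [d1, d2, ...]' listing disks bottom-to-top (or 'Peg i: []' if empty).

After move 1 (1->2):
Peg 0: []
Peg 1: [4, 3]
Peg 2: [5, 2]
Peg 3: [6, 1]

After move 2 (2->1):
Peg 0: []
Peg 1: [4, 3, 2]
Peg 2: [5]
Peg 3: [6, 1]

Answer: Peg 0: []
Peg 1: [4, 3, 2]
Peg 2: [5]
Peg 3: [6, 1]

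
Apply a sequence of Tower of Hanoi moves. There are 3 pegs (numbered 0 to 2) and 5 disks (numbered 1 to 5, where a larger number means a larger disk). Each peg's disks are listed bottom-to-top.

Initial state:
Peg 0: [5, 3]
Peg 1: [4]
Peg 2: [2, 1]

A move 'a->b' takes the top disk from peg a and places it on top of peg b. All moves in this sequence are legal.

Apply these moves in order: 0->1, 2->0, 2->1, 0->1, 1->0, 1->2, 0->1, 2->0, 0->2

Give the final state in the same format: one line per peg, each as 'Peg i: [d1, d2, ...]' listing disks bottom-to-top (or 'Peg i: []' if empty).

After move 1 (0->1):
Peg 0: [5]
Peg 1: [4, 3]
Peg 2: [2, 1]

After move 2 (2->0):
Peg 0: [5, 1]
Peg 1: [4, 3]
Peg 2: [2]

After move 3 (2->1):
Peg 0: [5, 1]
Peg 1: [4, 3, 2]
Peg 2: []

After move 4 (0->1):
Peg 0: [5]
Peg 1: [4, 3, 2, 1]
Peg 2: []

After move 5 (1->0):
Peg 0: [5, 1]
Peg 1: [4, 3, 2]
Peg 2: []

After move 6 (1->2):
Peg 0: [5, 1]
Peg 1: [4, 3]
Peg 2: [2]

After move 7 (0->1):
Peg 0: [5]
Peg 1: [4, 3, 1]
Peg 2: [2]

After move 8 (2->0):
Peg 0: [5, 2]
Peg 1: [4, 3, 1]
Peg 2: []

After move 9 (0->2):
Peg 0: [5]
Peg 1: [4, 3, 1]
Peg 2: [2]

Answer: Peg 0: [5]
Peg 1: [4, 3, 1]
Peg 2: [2]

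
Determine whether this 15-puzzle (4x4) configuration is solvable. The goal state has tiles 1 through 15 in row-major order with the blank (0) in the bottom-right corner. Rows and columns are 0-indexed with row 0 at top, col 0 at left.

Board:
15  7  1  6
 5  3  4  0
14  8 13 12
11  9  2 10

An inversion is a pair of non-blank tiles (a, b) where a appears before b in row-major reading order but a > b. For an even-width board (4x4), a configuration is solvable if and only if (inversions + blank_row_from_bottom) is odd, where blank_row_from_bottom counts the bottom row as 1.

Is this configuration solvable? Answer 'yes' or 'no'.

Inversions: 50
Blank is in row 1 (0-indexed from top), which is row 3 counting from the bottom (bottom = 1).
50 + 3 = 53, which is odd, so the puzzle is solvable.

Answer: yes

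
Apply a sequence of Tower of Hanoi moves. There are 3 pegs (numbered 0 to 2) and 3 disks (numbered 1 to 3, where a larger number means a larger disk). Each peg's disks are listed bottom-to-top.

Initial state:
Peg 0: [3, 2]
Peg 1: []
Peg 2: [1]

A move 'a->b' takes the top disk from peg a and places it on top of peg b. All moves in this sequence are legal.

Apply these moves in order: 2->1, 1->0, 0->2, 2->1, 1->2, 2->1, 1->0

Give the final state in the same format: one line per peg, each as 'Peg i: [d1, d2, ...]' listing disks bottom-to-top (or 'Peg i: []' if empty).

After move 1 (2->1):
Peg 0: [3, 2]
Peg 1: [1]
Peg 2: []

After move 2 (1->0):
Peg 0: [3, 2, 1]
Peg 1: []
Peg 2: []

After move 3 (0->2):
Peg 0: [3, 2]
Peg 1: []
Peg 2: [1]

After move 4 (2->1):
Peg 0: [3, 2]
Peg 1: [1]
Peg 2: []

After move 5 (1->2):
Peg 0: [3, 2]
Peg 1: []
Peg 2: [1]

After move 6 (2->1):
Peg 0: [3, 2]
Peg 1: [1]
Peg 2: []

After move 7 (1->0):
Peg 0: [3, 2, 1]
Peg 1: []
Peg 2: []

Answer: Peg 0: [3, 2, 1]
Peg 1: []
Peg 2: []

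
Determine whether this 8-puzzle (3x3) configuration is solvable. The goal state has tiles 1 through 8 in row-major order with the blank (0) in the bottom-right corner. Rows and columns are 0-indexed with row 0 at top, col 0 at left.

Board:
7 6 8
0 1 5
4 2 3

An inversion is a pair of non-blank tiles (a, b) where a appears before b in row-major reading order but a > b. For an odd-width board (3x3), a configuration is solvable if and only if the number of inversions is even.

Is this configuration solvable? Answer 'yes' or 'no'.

Answer: no

Derivation:
Inversions (pairs i<j in row-major order where tile[i] > tile[j] > 0): 21
21 is odd, so the puzzle is not solvable.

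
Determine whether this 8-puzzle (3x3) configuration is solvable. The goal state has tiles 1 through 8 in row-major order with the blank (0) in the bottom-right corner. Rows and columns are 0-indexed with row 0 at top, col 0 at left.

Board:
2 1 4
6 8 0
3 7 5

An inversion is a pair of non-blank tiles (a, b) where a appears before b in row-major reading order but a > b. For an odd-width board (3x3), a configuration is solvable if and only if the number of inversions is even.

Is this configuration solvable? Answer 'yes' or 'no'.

Inversions (pairs i<j in row-major order where tile[i] > tile[j] > 0): 8
8 is even, so the puzzle is solvable.

Answer: yes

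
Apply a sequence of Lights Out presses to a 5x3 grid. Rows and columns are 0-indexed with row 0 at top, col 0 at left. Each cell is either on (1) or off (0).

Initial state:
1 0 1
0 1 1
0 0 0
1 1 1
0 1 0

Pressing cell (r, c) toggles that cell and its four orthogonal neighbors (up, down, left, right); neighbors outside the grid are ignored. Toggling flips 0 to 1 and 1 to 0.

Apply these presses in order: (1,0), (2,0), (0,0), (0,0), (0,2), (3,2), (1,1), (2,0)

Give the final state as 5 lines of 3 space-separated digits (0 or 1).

After press 1 at (1,0):
0 0 1
1 0 1
1 0 0
1 1 1
0 1 0

After press 2 at (2,0):
0 0 1
0 0 1
0 1 0
0 1 1
0 1 0

After press 3 at (0,0):
1 1 1
1 0 1
0 1 0
0 1 1
0 1 0

After press 4 at (0,0):
0 0 1
0 0 1
0 1 0
0 1 1
0 1 0

After press 5 at (0,2):
0 1 0
0 0 0
0 1 0
0 1 1
0 1 0

After press 6 at (3,2):
0 1 0
0 0 0
0 1 1
0 0 0
0 1 1

After press 7 at (1,1):
0 0 0
1 1 1
0 0 1
0 0 0
0 1 1

After press 8 at (2,0):
0 0 0
0 1 1
1 1 1
1 0 0
0 1 1

Answer: 0 0 0
0 1 1
1 1 1
1 0 0
0 1 1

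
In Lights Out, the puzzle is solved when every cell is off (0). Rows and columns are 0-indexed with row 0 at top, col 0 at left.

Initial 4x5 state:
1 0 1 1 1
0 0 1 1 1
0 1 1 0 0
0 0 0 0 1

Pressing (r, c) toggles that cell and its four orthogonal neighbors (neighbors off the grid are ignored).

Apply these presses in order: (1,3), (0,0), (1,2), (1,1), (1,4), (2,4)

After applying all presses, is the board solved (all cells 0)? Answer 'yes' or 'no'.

Answer: yes

Derivation:
After press 1 at (1,3):
1 0 1 0 1
0 0 0 0 0
0 1 1 1 0
0 0 0 0 1

After press 2 at (0,0):
0 1 1 0 1
1 0 0 0 0
0 1 1 1 0
0 0 0 0 1

After press 3 at (1,2):
0 1 0 0 1
1 1 1 1 0
0 1 0 1 0
0 0 0 0 1

After press 4 at (1,1):
0 0 0 0 1
0 0 0 1 0
0 0 0 1 0
0 0 0 0 1

After press 5 at (1,4):
0 0 0 0 0
0 0 0 0 1
0 0 0 1 1
0 0 0 0 1

After press 6 at (2,4):
0 0 0 0 0
0 0 0 0 0
0 0 0 0 0
0 0 0 0 0

Lights still on: 0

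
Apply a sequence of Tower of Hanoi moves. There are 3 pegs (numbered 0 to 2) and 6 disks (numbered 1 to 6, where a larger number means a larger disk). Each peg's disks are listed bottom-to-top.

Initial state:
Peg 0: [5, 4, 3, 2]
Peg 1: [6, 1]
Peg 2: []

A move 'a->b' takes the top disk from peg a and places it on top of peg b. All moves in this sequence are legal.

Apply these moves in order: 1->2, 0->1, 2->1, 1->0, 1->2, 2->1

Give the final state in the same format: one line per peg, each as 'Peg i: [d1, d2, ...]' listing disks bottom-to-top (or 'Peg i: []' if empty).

After move 1 (1->2):
Peg 0: [5, 4, 3, 2]
Peg 1: [6]
Peg 2: [1]

After move 2 (0->1):
Peg 0: [5, 4, 3]
Peg 1: [6, 2]
Peg 2: [1]

After move 3 (2->1):
Peg 0: [5, 4, 3]
Peg 1: [6, 2, 1]
Peg 2: []

After move 4 (1->0):
Peg 0: [5, 4, 3, 1]
Peg 1: [6, 2]
Peg 2: []

After move 5 (1->2):
Peg 0: [5, 4, 3, 1]
Peg 1: [6]
Peg 2: [2]

After move 6 (2->1):
Peg 0: [5, 4, 3, 1]
Peg 1: [6, 2]
Peg 2: []

Answer: Peg 0: [5, 4, 3, 1]
Peg 1: [6, 2]
Peg 2: []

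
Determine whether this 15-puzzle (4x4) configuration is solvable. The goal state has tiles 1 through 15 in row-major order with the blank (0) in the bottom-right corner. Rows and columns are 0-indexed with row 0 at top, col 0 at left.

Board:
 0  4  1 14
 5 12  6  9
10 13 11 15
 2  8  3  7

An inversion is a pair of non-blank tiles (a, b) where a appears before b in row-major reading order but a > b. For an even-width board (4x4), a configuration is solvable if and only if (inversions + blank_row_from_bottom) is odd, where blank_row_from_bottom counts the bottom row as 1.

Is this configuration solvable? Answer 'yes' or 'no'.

Inversions: 49
Blank is in row 0 (0-indexed from top), which is row 4 counting from the bottom (bottom = 1).
49 + 4 = 53, which is odd, so the puzzle is solvable.

Answer: yes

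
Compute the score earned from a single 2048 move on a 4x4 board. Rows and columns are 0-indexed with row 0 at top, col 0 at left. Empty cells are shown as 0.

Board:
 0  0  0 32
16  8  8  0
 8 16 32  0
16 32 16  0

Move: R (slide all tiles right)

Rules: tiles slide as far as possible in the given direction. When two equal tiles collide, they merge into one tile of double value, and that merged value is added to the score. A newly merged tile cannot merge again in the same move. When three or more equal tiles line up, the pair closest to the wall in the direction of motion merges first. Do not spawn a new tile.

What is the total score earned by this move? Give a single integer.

Answer: 16

Derivation:
Slide right:
row 0: [0, 0, 0, 32] -> [0, 0, 0, 32]  score +0 (running 0)
row 1: [16, 8, 8, 0] -> [0, 0, 16, 16]  score +16 (running 16)
row 2: [8, 16, 32, 0] -> [0, 8, 16, 32]  score +0 (running 16)
row 3: [16, 32, 16, 0] -> [0, 16, 32, 16]  score +0 (running 16)
Board after move:
 0  0  0 32
 0  0 16 16
 0  8 16 32
 0 16 32 16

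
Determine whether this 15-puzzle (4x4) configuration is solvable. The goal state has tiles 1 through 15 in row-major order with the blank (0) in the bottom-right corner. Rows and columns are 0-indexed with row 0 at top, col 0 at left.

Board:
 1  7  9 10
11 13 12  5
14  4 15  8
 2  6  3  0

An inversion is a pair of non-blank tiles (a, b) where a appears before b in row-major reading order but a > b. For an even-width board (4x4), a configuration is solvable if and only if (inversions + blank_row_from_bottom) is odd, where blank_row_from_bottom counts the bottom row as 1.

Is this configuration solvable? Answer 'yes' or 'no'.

Inversions: 54
Blank is in row 3 (0-indexed from top), which is row 1 counting from the bottom (bottom = 1).
54 + 1 = 55, which is odd, so the puzzle is solvable.

Answer: yes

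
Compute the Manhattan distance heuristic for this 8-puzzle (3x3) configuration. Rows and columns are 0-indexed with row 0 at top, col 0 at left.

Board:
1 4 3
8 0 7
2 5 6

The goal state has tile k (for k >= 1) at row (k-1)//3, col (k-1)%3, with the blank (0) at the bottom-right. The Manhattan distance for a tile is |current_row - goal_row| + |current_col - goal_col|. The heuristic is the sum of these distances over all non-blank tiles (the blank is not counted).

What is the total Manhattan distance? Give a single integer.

Tile 1: (0,0)->(0,0) = 0
Tile 4: (0,1)->(1,0) = 2
Tile 3: (0,2)->(0,2) = 0
Tile 8: (1,0)->(2,1) = 2
Tile 7: (1,2)->(2,0) = 3
Tile 2: (2,0)->(0,1) = 3
Tile 5: (2,1)->(1,1) = 1
Tile 6: (2,2)->(1,2) = 1
Sum: 0 + 2 + 0 + 2 + 3 + 3 + 1 + 1 = 12

Answer: 12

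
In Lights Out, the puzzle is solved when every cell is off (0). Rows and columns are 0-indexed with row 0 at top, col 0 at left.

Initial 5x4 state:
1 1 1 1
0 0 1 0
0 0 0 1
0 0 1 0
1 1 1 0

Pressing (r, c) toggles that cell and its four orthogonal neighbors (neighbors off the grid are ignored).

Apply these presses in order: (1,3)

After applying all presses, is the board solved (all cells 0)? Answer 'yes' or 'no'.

After press 1 at (1,3):
1 1 1 0
0 0 0 1
0 0 0 0
0 0 1 0
1 1 1 0

Lights still on: 8

Answer: no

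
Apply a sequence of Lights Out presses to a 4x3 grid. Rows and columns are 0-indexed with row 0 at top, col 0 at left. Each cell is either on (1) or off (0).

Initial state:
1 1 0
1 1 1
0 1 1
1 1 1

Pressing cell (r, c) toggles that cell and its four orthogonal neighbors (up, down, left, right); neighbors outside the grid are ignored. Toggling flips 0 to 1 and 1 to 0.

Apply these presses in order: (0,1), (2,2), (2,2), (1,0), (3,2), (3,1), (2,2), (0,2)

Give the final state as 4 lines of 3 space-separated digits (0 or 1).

After press 1 at (0,1):
0 0 1
1 0 1
0 1 1
1 1 1

After press 2 at (2,2):
0 0 1
1 0 0
0 0 0
1 1 0

After press 3 at (2,2):
0 0 1
1 0 1
0 1 1
1 1 1

After press 4 at (1,0):
1 0 1
0 1 1
1 1 1
1 1 1

After press 5 at (3,2):
1 0 1
0 1 1
1 1 0
1 0 0

After press 6 at (3,1):
1 0 1
0 1 1
1 0 0
0 1 1

After press 7 at (2,2):
1 0 1
0 1 0
1 1 1
0 1 0

After press 8 at (0,2):
1 1 0
0 1 1
1 1 1
0 1 0

Answer: 1 1 0
0 1 1
1 1 1
0 1 0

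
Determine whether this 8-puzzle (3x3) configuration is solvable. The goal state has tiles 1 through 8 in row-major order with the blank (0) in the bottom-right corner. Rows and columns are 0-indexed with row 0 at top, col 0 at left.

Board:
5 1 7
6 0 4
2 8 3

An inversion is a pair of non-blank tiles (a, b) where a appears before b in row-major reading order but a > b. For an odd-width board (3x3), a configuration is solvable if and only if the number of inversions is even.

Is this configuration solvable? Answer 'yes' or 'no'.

Inversions (pairs i<j in row-major order where tile[i] > tile[j] > 0): 14
14 is even, so the puzzle is solvable.

Answer: yes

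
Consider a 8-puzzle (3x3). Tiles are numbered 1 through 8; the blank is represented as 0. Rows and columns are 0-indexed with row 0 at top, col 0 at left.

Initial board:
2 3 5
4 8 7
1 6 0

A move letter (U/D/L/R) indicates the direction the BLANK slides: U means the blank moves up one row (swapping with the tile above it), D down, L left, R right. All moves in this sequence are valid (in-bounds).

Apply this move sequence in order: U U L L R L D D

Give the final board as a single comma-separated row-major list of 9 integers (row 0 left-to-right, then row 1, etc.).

Answer: 4, 2, 3, 1, 8, 5, 0, 6, 7

Derivation:
After move 1 (U):
2 3 5
4 8 0
1 6 7

After move 2 (U):
2 3 0
4 8 5
1 6 7

After move 3 (L):
2 0 3
4 8 5
1 6 7

After move 4 (L):
0 2 3
4 8 5
1 6 7

After move 5 (R):
2 0 3
4 8 5
1 6 7

After move 6 (L):
0 2 3
4 8 5
1 6 7

After move 7 (D):
4 2 3
0 8 5
1 6 7

After move 8 (D):
4 2 3
1 8 5
0 6 7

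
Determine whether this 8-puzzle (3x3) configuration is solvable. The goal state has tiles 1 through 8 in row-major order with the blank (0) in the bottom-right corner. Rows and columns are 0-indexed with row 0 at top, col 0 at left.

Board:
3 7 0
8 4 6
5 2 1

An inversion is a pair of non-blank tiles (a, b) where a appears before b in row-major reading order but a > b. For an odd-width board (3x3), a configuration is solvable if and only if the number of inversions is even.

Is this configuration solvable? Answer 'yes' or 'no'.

Inversions (pairs i<j in row-major order where tile[i] > tile[j] > 0): 20
20 is even, so the puzzle is solvable.

Answer: yes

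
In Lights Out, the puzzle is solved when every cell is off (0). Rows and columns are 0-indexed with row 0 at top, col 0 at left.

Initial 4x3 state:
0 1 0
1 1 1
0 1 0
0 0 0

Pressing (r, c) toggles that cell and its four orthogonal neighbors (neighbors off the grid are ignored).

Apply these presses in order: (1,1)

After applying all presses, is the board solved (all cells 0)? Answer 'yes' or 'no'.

After press 1 at (1,1):
0 0 0
0 0 0
0 0 0
0 0 0

Lights still on: 0

Answer: yes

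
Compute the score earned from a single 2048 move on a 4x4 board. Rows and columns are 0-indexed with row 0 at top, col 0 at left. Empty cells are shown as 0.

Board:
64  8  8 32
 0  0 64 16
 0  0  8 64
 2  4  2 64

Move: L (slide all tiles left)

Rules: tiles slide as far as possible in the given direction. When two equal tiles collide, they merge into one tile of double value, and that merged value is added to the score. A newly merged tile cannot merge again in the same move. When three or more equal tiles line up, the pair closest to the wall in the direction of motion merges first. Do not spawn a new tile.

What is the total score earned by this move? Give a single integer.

Answer: 16

Derivation:
Slide left:
row 0: [64, 8, 8, 32] -> [64, 16, 32, 0]  score +16 (running 16)
row 1: [0, 0, 64, 16] -> [64, 16, 0, 0]  score +0 (running 16)
row 2: [0, 0, 8, 64] -> [8, 64, 0, 0]  score +0 (running 16)
row 3: [2, 4, 2, 64] -> [2, 4, 2, 64]  score +0 (running 16)
Board after move:
64 16 32  0
64 16  0  0
 8 64  0  0
 2  4  2 64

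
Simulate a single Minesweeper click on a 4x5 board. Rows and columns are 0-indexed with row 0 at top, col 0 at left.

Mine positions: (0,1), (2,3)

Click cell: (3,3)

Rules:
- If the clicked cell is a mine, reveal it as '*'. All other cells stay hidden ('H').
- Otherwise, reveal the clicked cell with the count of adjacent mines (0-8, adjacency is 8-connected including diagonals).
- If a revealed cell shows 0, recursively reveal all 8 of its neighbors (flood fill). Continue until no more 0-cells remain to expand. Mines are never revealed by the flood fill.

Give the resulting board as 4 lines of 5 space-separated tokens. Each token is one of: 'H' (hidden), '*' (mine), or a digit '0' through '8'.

H H H H H
H H H H H
H H H H H
H H H 1 H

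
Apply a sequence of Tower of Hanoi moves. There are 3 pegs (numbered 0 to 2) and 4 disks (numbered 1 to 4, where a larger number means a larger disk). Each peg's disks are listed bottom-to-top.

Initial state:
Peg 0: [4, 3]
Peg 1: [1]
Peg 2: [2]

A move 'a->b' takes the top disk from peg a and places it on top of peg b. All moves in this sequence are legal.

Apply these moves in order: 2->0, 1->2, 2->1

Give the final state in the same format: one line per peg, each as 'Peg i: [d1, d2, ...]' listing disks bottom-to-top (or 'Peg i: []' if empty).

Answer: Peg 0: [4, 3, 2]
Peg 1: [1]
Peg 2: []

Derivation:
After move 1 (2->0):
Peg 0: [4, 3, 2]
Peg 1: [1]
Peg 2: []

After move 2 (1->2):
Peg 0: [4, 3, 2]
Peg 1: []
Peg 2: [1]

After move 3 (2->1):
Peg 0: [4, 3, 2]
Peg 1: [1]
Peg 2: []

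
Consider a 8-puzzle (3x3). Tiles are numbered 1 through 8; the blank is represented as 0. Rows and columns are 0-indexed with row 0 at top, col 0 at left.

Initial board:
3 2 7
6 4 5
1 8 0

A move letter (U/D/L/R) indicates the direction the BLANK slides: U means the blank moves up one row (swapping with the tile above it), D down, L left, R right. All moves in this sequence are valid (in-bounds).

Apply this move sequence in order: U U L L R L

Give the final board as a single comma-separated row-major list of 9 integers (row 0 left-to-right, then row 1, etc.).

Answer: 0, 3, 2, 6, 4, 7, 1, 8, 5

Derivation:
After move 1 (U):
3 2 7
6 4 0
1 8 5

After move 2 (U):
3 2 0
6 4 7
1 8 5

After move 3 (L):
3 0 2
6 4 7
1 8 5

After move 4 (L):
0 3 2
6 4 7
1 8 5

After move 5 (R):
3 0 2
6 4 7
1 8 5

After move 6 (L):
0 3 2
6 4 7
1 8 5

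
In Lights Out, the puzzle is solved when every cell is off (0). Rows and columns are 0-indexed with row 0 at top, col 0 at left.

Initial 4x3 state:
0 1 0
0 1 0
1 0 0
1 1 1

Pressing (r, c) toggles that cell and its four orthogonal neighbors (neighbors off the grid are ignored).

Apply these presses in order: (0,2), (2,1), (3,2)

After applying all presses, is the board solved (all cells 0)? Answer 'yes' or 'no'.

After press 1 at (0,2):
0 0 1
0 1 1
1 0 0
1 1 1

After press 2 at (2,1):
0 0 1
0 0 1
0 1 1
1 0 1

After press 3 at (3,2):
0 0 1
0 0 1
0 1 0
1 1 0

Lights still on: 5

Answer: no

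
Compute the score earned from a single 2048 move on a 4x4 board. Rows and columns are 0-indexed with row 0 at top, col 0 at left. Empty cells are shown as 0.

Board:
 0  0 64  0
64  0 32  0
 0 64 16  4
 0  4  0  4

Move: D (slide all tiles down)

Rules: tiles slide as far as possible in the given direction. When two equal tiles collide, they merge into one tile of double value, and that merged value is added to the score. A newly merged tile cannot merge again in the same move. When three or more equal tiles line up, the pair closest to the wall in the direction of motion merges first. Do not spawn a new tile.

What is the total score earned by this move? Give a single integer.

Slide down:
col 0: [0, 64, 0, 0] -> [0, 0, 0, 64]  score +0 (running 0)
col 1: [0, 0, 64, 4] -> [0, 0, 64, 4]  score +0 (running 0)
col 2: [64, 32, 16, 0] -> [0, 64, 32, 16]  score +0 (running 0)
col 3: [0, 0, 4, 4] -> [0, 0, 0, 8]  score +8 (running 8)
Board after move:
 0  0  0  0
 0  0 64  0
 0 64 32  0
64  4 16  8

Answer: 8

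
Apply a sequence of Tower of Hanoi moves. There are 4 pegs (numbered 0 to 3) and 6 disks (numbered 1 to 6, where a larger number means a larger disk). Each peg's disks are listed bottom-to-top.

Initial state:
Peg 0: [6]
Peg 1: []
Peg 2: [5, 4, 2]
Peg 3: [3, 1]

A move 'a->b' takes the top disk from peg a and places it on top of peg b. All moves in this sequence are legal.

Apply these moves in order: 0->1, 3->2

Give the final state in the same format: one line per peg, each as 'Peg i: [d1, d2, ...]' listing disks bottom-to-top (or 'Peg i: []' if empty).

Answer: Peg 0: []
Peg 1: [6]
Peg 2: [5, 4, 2, 1]
Peg 3: [3]

Derivation:
After move 1 (0->1):
Peg 0: []
Peg 1: [6]
Peg 2: [5, 4, 2]
Peg 3: [3, 1]

After move 2 (3->2):
Peg 0: []
Peg 1: [6]
Peg 2: [5, 4, 2, 1]
Peg 3: [3]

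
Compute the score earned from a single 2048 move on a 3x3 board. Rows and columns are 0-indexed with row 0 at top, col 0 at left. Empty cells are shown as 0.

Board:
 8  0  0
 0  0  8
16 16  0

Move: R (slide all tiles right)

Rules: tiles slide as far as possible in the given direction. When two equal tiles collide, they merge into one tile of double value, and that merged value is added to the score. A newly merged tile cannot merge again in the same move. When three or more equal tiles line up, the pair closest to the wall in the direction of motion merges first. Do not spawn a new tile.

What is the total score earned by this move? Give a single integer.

Slide right:
row 0: [8, 0, 0] -> [0, 0, 8]  score +0 (running 0)
row 1: [0, 0, 8] -> [0, 0, 8]  score +0 (running 0)
row 2: [16, 16, 0] -> [0, 0, 32]  score +32 (running 32)
Board after move:
 0  0  8
 0  0  8
 0  0 32

Answer: 32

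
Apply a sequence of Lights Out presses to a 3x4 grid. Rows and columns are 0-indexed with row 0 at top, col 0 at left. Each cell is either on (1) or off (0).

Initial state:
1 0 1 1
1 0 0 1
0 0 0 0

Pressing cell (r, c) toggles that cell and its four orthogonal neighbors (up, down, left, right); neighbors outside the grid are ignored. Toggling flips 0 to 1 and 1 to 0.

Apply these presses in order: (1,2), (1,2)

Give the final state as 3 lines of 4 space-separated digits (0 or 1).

Answer: 1 0 1 1
1 0 0 1
0 0 0 0

Derivation:
After press 1 at (1,2):
1 0 0 1
1 1 1 0
0 0 1 0

After press 2 at (1,2):
1 0 1 1
1 0 0 1
0 0 0 0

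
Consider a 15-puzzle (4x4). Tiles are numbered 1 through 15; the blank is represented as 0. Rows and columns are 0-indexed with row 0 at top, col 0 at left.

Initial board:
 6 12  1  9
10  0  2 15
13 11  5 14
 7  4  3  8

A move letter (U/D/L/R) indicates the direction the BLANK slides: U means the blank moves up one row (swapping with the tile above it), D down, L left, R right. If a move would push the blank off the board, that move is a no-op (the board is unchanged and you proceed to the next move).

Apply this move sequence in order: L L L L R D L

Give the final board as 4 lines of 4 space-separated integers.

Answer:  6 12  1  9
10 11  2 15
 0 13  5 14
 7  4  3  8

Derivation:
After move 1 (L):
 6 12  1  9
 0 10  2 15
13 11  5 14
 7  4  3  8

After move 2 (L):
 6 12  1  9
 0 10  2 15
13 11  5 14
 7  4  3  8

After move 3 (L):
 6 12  1  9
 0 10  2 15
13 11  5 14
 7  4  3  8

After move 4 (L):
 6 12  1  9
 0 10  2 15
13 11  5 14
 7  4  3  8

After move 5 (R):
 6 12  1  9
10  0  2 15
13 11  5 14
 7  4  3  8

After move 6 (D):
 6 12  1  9
10 11  2 15
13  0  5 14
 7  4  3  8

After move 7 (L):
 6 12  1  9
10 11  2 15
 0 13  5 14
 7  4  3  8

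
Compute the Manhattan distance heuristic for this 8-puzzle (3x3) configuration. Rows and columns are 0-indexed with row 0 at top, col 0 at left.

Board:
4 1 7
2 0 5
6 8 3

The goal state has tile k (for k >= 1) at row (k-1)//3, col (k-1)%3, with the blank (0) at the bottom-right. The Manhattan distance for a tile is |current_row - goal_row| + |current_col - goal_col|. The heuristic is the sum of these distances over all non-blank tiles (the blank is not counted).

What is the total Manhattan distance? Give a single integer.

Answer: 14

Derivation:
Tile 4: at (0,0), goal (1,0), distance |0-1|+|0-0| = 1
Tile 1: at (0,1), goal (0,0), distance |0-0|+|1-0| = 1
Tile 7: at (0,2), goal (2,0), distance |0-2|+|2-0| = 4
Tile 2: at (1,0), goal (0,1), distance |1-0|+|0-1| = 2
Tile 5: at (1,2), goal (1,1), distance |1-1|+|2-1| = 1
Tile 6: at (2,0), goal (1,2), distance |2-1|+|0-2| = 3
Tile 8: at (2,1), goal (2,1), distance |2-2|+|1-1| = 0
Tile 3: at (2,2), goal (0,2), distance |2-0|+|2-2| = 2
Sum: 1 + 1 + 4 + 2 + 1 + 3 + 0 + 2 = 14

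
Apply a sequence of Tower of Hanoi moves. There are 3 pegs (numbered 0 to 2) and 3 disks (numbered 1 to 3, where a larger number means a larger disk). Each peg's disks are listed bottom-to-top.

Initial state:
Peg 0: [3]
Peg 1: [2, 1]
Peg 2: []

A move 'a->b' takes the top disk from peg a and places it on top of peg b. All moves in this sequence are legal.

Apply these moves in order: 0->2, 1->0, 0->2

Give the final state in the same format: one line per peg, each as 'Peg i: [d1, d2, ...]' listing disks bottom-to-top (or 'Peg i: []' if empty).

After move 1 (0->2):
Peg 0: []
Peg 1: [2, 1]
Peg 2: [3]

After move 2 (1->0):
Peg 0: [1]
Peg 1: [2]
Peg 2: [3]

After move 3 (0->2):
Peg 0: []
Peg 1: [2]
Peg 2: [3, 1]

Answer: Peg 0: []
Peg 1: [2]
Peg 2: [3, 1]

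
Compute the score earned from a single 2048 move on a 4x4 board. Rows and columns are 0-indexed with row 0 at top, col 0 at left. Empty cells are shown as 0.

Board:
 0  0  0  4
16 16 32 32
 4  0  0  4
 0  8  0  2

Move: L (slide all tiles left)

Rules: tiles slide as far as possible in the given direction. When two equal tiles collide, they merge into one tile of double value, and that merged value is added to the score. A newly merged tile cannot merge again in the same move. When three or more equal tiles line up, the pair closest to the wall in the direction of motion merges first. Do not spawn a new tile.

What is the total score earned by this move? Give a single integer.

Answer: 104

Derivation:
Slide left:
row 0: [0, 0, 0, 4] -> [4, 0, 0, 0]  score +0 (running 0)
row 1: [16, 16, 32, 32] -> [32, 64, 0, 0]  score +96 (running 96)
row 2: [4, 0, 0, 4] -> [8, 0, 0, 0]  score +8 (running 104)
row 3: [0, 8, 0, 2] -> [8, 2, 0, 0]  score +0 (running 104)
Board after move:
 4  0  0  0
32 64  0  0
 8  0  0  0
 8  2  0  0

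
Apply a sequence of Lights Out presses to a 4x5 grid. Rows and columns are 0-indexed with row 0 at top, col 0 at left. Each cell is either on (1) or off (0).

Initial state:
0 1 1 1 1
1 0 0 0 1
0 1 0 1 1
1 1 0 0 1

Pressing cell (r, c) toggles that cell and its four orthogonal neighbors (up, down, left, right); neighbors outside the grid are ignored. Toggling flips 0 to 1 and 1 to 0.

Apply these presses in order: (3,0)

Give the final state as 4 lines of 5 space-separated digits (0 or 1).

Answer: 0 1 1 1 1
1 0 0 0 1
1 1 0 1 1
0 0 0 0 1

Derivation:
After press 1 at (3,0):
0 1 1 1 1
1 0 0 0 1
1 1 0 1 1
0 0 0 0 1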